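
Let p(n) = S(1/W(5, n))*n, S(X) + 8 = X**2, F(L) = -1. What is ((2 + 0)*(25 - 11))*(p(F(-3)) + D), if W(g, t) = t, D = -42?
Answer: -980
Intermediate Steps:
S(X) = -8 + X**2
p(n) = n*(-8 + n**(-2)) (p(n) = (-8 + (1/n)**2)*n = (-8 + n**(-2))*n = n*(-8 + n**(-2)))
((2 + 0)*(25 - 11))*(p(F(-3)) + D) = ((2 + 0)*(25 - 11))*((1/(-1) - 8*(-1)) - 42) = (2*14)*((-1 + 8) - 42) = 28*(7 - 42) = 28*(-35) = -980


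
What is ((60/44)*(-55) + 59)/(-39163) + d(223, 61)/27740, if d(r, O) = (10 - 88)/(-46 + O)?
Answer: 600481/2715954050 ≈ 0.00022109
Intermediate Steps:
d(r, O) = -78/(-46 + O)
((60/44)*(-55) + 59)/(-39163) + d(223, 61)/27740 = ((60/44)*(-55) + 59)/(-39163) - 78/(-46 + 61)/27740 = ((60*(1/44))*(-55) + 59)*(-1/39163) - 78/15*(1/27740) = ((15/11)*(-55) + 59)*(-1/39163) - 78*1/15*(1/27740) = (-75 + 59)*(-1/39163) - 26/5*1/27740 = -16*(-1/39163) - 13/69350 = 16/39163 - 13/69350 = 600481/2715954050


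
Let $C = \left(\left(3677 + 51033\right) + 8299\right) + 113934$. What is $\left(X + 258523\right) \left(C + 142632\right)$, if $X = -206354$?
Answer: $16671908175$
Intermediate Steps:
$C = 176943$ ($C = \left(54710 + 8299\right) + 113934 = 63009 + 113934 = 176943$)
$\left(X + 258523\right) \left(C + 142632\right) = \left(-206354 + 258523\right) \left(176943 + 142632\right) = 52169 \cdot 319575 = 16671908175$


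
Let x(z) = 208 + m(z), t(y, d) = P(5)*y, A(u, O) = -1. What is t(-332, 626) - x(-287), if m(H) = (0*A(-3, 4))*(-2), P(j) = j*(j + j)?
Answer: -16808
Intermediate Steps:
P(j) = 2*j² (P(j) = j*(2*j) = 2*j²)
t(y, d) = 50*y (t(y, d) = (2*5²)*y = (2*25)*y = 50*y)
m(H) = 0 (m(H) = (0*(-1))*(-2) = 0*(-2) = 0)
x(z) = 208 (x(z) = 208 + 0 = 208)
t(-332, 626) - x(-287) = 50*(-332) - 1*208 = -16600 - 208 = -16808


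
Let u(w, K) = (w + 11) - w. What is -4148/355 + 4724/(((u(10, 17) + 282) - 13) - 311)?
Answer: -1805608/11005 ≈ -164.07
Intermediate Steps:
u(w, K) = 11 (u(w, K) = (11 + w) - w = 11)
-4148/355 + 4724/(((u(10, 17) + 282) - 13) - 311) = -4148/355 + 4724/(((11 + 282) - 13) - 311) = -4148*1/355 + 4724/((293 - 13) - 311) = -4148/355 + 4724/(280 - 311) = -4148/355 + 4724/(-31) = -4148/355 + 4724*(-1/31) = -4148/355 - 4724/31 = -1805608/11005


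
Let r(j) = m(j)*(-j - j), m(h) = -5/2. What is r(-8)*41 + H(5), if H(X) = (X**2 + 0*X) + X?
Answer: -1610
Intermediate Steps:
m(h) = -5/2 (m(h) = -5*1/2 = -5/2)
H(X) = X + X**2 (H(X) = (X**2 + 0) + X = X**2 + X = X + X**2)
r(j) = 5*j (r(j) = -5*(-j - j)/2 = -(-5)*j = 5*j)
r(-8)*41 + H(5) = (5*(-8))*41 + 5*(1 + 5) = -40*41 + 5*6 = -1640 + 30 = -1610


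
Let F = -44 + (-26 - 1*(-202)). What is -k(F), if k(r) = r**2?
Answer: -17424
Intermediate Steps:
F = 132 (F = -44 + (-26 + 202) = -44 + 176 = 132)
-k(F) = -1*132**2 = -1*17424 = -17424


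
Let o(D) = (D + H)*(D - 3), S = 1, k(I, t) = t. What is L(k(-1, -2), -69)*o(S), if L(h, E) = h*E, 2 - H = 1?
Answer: -552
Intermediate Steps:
H = 1 (H = 2 - 1*1 = 2 - 1 = 1)
L(h, E) = E*h
o(D) = (1 + D)*(-3 + D) (o(D) = (D + 1)*(D - 3) = (1 + D)*(-3 + D))
L(k(-1, -2), -69)*o(S) = (-69*(-2))*(-3 + 1² - 2*1) = 138*(-3 + 1 - 2) = 138*(-4) = -552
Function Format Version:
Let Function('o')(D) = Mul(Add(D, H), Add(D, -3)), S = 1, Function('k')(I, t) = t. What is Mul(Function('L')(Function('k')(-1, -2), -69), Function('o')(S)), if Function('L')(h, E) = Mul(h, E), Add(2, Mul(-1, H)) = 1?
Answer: -552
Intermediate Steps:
H = 1 (H = Add(2, Mul(-1, 1)) = Add(2, -1) = 1)
Function('L')(h, E) = Mul(E, h)
Function('o')(D) = Mul(Add(1, D), Add(-3, D)) (Function('o')(D) = Mul(Add(D, 1), Add(D, -3)) = Mul(Add(1, D), Add(-3, D)))
Mul(Function('L')(Function('k')(-1, -2), -69), Function('o')(S)) = Mul(Mul(-69, -2), Add(-3, Pow(1, 2), Mul(-2, 1))) = Mul(138, Add(-3, 1, -2)) = Mul(138, -4) = -552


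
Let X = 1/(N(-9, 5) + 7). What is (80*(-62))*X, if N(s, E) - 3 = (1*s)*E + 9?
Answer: 2480/13 ≈ 190.77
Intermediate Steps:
N(s, E) = 12 + E*s (N(s, E) = 3 + ((1*s)*E + 9) = 3 + (s*E + 9) = 3 + (E*s + 9) = 3 + (9 + E*s) = 12 + E*s)
X = -1/26 (X = 1/((12 + 5*(-9)) + 7) = 1/((12 - 45) + 7) = 1/(-33 + 7) = 1/(-26) = -1/26 ≈ -0.038462)
(80*(-62))*X = (80*(-62))*(-1/26) = -4960*(-1/26) = 2480/13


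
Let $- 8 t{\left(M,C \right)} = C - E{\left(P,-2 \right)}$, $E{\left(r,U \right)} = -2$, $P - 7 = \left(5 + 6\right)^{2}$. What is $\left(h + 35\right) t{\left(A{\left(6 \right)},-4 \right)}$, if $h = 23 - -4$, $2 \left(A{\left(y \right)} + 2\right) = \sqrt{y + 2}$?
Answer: $\frac{31}{2} \approx 15.5$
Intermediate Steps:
$P = 128$ ($P = 7 + \left(5 + 6\right)^{2} = 7 + 11^{2} = 7 + 121 = 128$)
$A{\left(y \right)} = -2 + \frac{\sqrt{2 + y}}{2}$ ($A{\left(y \right)} = -2 + \frac{\sqrt{y + 2}}{2} = -2 + \frac{\sqrt{2 + y}}{2}$)
$h = 27$ ($h = 23 + 4 = 27$)
$t{\left(M,C \right)} = - \frac{1}{4} - \frac{C}{8}$ ($t{\left(M,C \right)} = - \frac{C - -2}{8} = - \frac{C + 2}{8} = - \frac{2 + C}{8} = - \frac{1}{4} - \frac{C}{8}$)
$\left(h + 35\right) t{\left(A{\left(6 \right)},-4 \right)} = \left(27 + 35\right) \left(- \frac{1}{4} - - \frac{1}{2}\right) = 62 \left(- \frac{1}{4} + \frac{1}{2}\right) = 62 \cdot \frac{1}{4} = \frac{31}{2}$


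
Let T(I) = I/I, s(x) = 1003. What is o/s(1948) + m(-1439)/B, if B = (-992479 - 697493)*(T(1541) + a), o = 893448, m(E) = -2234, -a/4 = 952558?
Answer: 2876537900775508817/3229250627321298 ≈ 890.78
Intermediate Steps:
a = -3810232 (a = -4*952558 = -3810232)
T(I) = 1
B = 6439183703532 (B = (-992479 - 697493)*(1 - 3810232) = -1689972*(-3810231) = 6439183703532)
o/s(1948) + m(-1439)/B = 893448/1003 - 2234/6439183703532 = 893448*(1/1003) - 2234*1/6439183703532 = 893448/1003 - 1117/3219591851766 = 2876537900775508817/3229250627321298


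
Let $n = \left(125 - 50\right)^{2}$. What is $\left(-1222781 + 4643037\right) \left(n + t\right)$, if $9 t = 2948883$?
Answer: $\frac{3419695078016}{3} \approx 1.1399 \cdot 10^{12}$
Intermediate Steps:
$t = \frac{982961}{3}$ ($t = \frac{1}{9} \cdot 2948883 = \frac{982961}{3} \approx 3.2765 \cdot 10^{5}$)
$n = 5625$ ($n = 75^{2} = 5625$)
$\left(-1222781 + 4643037\right) \left(n + t\right) = \left(-1222781 + 4643037\right) \left(5625 + \frac{982961}{3}\right) = 3420256 \cdot \frac{999836}{3} = \frac{3419695078016}{3}$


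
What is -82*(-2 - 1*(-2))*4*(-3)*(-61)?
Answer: 0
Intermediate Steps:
-82*(-2 - 1*(-2))*4*(-3)*(-61) = -82*(-2 + 2)*4*(-3)*(-61) = -82*0*4*(-3)*(-61) = -0*(-3)*(-61) = -82*0*(-61) = 0*(-61) = 0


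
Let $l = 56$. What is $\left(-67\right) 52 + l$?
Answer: $-3428$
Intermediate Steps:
$\left(-67\right) 52 + l = \left(-67\right) 52 + 56 = -3484 + 56 = -3428$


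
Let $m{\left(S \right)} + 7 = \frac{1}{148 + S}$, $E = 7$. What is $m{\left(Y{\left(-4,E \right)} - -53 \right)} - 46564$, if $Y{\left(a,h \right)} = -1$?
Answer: $- \frac{9314199}{200} \approx -46571.0$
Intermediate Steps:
$m{\left(S \right)} = -7 + \frac{1}{148 + S}$
$m{\left(Y{\left(-4,E \right)} - -53 \right)} - 46564 = \frac{-1035 - 7 \left(-1 - -53\right)}{148 - -52} - 46564 = \frac{-1035 - 7 \left(-1 + 53\right)}{148 + \left(-1 + 53\right)} - 46564 = \frac{-1035 - 364}{148 + 52} - 46564 = \frac{-1035 - 364}{200} - 46564 = \frac{1}{200} \left(-1399\right) - 46564 = - \frac{1399}{200} - 46564 = - \frac{9314199}{200}$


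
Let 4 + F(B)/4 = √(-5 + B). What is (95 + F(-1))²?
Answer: 6145 + 632*I*√6 ≈ 6145.0 + 1548.1*I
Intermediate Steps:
F(B) = -16 + 4*√(-5 + B)
(95 + F(-1))² = (95 + (-16 + 4*√(-5 - 1)))² = (95 + (-16 + 4*√(-6)))² = (95 + (-16 + 4*(I*√6)))² = (95 + (-16 + 4*I*√6))² = (79 + 4*I*√6)²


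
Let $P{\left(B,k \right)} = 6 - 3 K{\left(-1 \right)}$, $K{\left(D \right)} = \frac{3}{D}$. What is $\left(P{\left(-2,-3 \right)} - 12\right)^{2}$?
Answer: $9$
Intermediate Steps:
$P{\left(B,k \right)} = 15$ ($P{\left(B,k \right)} = 6 - 3 \frac{3}{-1} = 6 - 3 \cdot 3 \left(-1\right) = 6 - -9 = 6 + 9 = 15$)
$\left(P{\left(-2,-3 \right)} - 12\right)^{2} = \left(15 - 12\right)^{2} = 3^{2} = 9$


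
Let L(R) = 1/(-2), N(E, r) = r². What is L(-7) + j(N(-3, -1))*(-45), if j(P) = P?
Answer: -91/2 ≈ -45.500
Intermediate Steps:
L(R) = -½
L(-7) + j(N(-3, -1))*(-45) = -½ + (-1)²*(-45) = -½ + 1*(-45) = -½ - 45 = -91/2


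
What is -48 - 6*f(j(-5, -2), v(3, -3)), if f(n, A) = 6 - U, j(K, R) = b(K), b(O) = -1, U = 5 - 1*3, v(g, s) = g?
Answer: -72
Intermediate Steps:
U = 2 (U = 5 - 3 = 2)
j(K, R) = -1
f(n, A) = 4 (f(n, A) = 6 - 1*2 = 6 - 2 = 4)
-48 - 6*f(j(-5, -2), v(3, -3)) = -48 - 6*4 = -48 - 24 = -72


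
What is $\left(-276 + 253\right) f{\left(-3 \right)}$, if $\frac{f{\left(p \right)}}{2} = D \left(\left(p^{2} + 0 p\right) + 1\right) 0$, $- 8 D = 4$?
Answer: $0$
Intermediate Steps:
$D = - \frac{1}{2}$ ($D = \left(- \frac{1}{8}\right) 4 = - \frac{1}{2} \approx -0.5$)
$f{\left(p \right)} = 0$ ($f{\left(p \right)} = 2 - \frac{\left(p^{2} + 0 p\right) + 1}{2} \cdot 0 = 2 - \frac{\left(p^{2} + 0\right) + 1}{2} \cdot 0 = 2 - \frac{p^{2} + 1}{2} \cdot 0 = 2 - \frac{1 + p^{2}}{2} \cdot 0 = 2 \left(- \frac{1}{2} - \frac{p^{2}}{2}\right) 0 = 2 \cdot 0 = 0$)
$\left(-276 + 253\right) f{\left(-3 \right)} = \left(-276 + 253\right) 0 = \left(-23\right) 0 = 0$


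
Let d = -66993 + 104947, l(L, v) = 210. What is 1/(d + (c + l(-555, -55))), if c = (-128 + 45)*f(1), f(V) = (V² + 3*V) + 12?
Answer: 1/36836 ≈ 2.7147e-5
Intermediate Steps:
f(V) = 12 + V² + 3*V
c = -1328 (c = (-128 + 45)*(12 + 1² + 3*1) = -83*(12 + 1 + 3) = -83*16 = -1328)
d = 37954
1/(d + (c + l(-555, -55))) = 1/(37954 + (-1328 + 210)) = 1/(37954 - 1118) = 1/36836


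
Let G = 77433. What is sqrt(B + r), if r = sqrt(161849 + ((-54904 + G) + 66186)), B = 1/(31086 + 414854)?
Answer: sqrt(111485 + 99431241800*sqrt(62641))/222970 ≈ 22.373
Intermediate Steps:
B = 1/445940 ≈ 2.2425e-6
r = 2*sqrt(62641) (r = sqrt(161849 + ((-54904 + 77433) + 66186)) = sqrt(161849 + (22529 + 66186)) = sqrt(161849 + 88715) = sqrt(250564) = 2*sqrt(62641) ≈ 500.56)
sqrt(B + r) = sqrt(1/445940 + 2*sqrt(62641))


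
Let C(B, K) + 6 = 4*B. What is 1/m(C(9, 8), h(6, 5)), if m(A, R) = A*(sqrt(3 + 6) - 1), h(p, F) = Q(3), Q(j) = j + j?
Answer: 1/60 ≈ 0.016667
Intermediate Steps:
Q(j) = 2*j
h(p, F) = 6 (h(p, F) = 2*3 = 6)
C(B, K) = -6 + 4*B
m(A, R) = 2*A (m(A, R) = A*(sqrt(9) - 1) = A*(3 - 1) = A*2 = 2*A)
1/m(C(9, 8), h(6, 5)) = 1/(2*(-6 + 4*9)) = 1/(2*(-6 + 36)) = 1/(2*30) = 1/60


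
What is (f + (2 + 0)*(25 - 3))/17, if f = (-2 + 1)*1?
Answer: 43/17 ≈ 2.5294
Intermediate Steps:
f = -1 (f = -1*1 = -1)
(f + (2 + 0)*(25 - 3))/17 = (-1 + (2 + 0)*(25 - 3))/17 = (-1 + 2*22)*(1/17) = (-1 + 44)*(1/17) = 43*(1/17) = 43/17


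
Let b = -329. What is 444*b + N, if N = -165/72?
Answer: -3505879/24 ≈ -1.4608e+5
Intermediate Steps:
N = -55/24 (N = -165*1/72 = -55/24 ≈ -2.2917)
444*b + N = 444*(-329) - 55/24 = -146076 - 55/24 = -3505879/24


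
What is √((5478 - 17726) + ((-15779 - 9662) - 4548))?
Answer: 57*I*√13 ≈ 205.52*I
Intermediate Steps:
√((5478 - 17726) + ((-15779 - 9662) - 4548)) = √(-12248 + (-25441 - 4548)) = √(-12248 - 29989) = √(-42237) = 57*I*√13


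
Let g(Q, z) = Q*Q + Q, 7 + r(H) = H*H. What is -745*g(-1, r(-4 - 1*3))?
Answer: 0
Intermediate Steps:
r(H) = -7 + H² (r(H) = -7 + H*H = -7 + H²)
g(Q, z) = Q + Q² (g(Q, z) = Q² + Q = Q + Q²)
-745*g(-1, r(-4 - 1*3)) = -(-745)*(1 - 1) = -(-745)*0 = -745*0 = 0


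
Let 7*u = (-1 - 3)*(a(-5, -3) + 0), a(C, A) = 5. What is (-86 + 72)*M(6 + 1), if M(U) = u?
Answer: 40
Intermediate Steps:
u = -20/7 (u = ((-1 - 3)*(5 + 0))/7 = (-4*5)/7 = (⅐)*(-20) = -20/7 ≈ -2.8571)
M(U) = -20/7
(-86 + 72)*M(6 + 1) = (-86 + 72)*(-20/7) = -14*(-20/7) = 40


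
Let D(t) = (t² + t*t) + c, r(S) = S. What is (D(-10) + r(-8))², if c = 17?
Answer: 43681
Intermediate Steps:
D(t) = 17 + 2*t² (D(t) = (t² + t*t) + 17 = (t² + t²) + 17 = 2*t² + 17 = 17 + 2*t²)
(D(-10) + r(-8))² = ((17 + 2*(-10)²) - 8)² = ((17 + 2*100) - 8)² = ((17 + 200) - 8)² = (217 - 8)² = 209² = 43681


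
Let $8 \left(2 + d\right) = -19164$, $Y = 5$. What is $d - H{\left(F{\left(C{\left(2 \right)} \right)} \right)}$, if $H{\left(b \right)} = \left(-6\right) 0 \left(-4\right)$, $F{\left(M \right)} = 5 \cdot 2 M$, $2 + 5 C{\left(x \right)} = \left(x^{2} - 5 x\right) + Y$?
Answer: $- \frac{4795}{2} \approx -2397.5$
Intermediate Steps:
$d = - \frac{4795}{2}$ ($d = -2 + \frac{1}{8} \left(-19164\right) = -2 - \frac{4791}{2} = - \frac{4795}{2} \approx -2397.5$)
$C{\left(x \right)} = \frac{3}{5} - x + \frac{x^{2}}{5}$ ($C{\left(x \right)} = - \frac{2}{5} + \frac{\left(x^{2} - 5 x\right) + 5}{5} = - \frac{2}{5} + \frac{5 + x^{2} - 5 x}{5} = - \frac{2}{5} + \left(1 - x + \frac{x^{2}}{5}\right) = \frac{3}{5} - x + \frac{x^{2}}{5}$)
$F{\left(M \right)} = 10 M$
$H{\left(b \right)} = 0$ ($H{\left(b \right)} = 0 \left(-4\right) = 0$)
$d - H{\left(F{\left(C{\left(2 \right)} \right)} \right)} = - \frac{4795}{2} - 0 = - \frac{4795}{2} + 0 = - \frac{4795}{2}$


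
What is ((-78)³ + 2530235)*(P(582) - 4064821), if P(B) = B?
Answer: -8354787020237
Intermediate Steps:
((-78)³ + 2530235)*(P(582) - 4064821) = ((-78)³ + 2530235)*(582 - 4064821) = (-474552 + 2530235)*(-4064239) = 2055683*(-4064239) = -8354787020237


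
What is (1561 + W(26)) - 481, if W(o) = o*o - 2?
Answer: 1754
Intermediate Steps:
W(o) = -2 + o² (W(o) = o² - 2 = -2 + o²)
(1561 + W(26)) - 481 = (1561 + (-2 + 26²)) - 481 = (1561 + (-2 + 676)) - 481 = (1561 + 674) - 481 = 2235 - 481 = 1754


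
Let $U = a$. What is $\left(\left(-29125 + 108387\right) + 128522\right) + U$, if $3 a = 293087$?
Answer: $\frac{916439}{3} \approx 3.0548 \cdot 10^{5}$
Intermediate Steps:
$a = \frac{293087}{3}$ ($a = \frac{1}{3} \cdot 293087 = \frac{293087}{3} \approx 97696.0$)
$U = \frac{293087}{3} \approx 97696.0$
$\left(\left(-29125 + 108387\right) + 128522\right) + U = \left(\left(-29125 + 108387\right) + 128522\right) + \frac{293087}{3} = \left(79262 + 128522\right) + \frac{293087}{3} = 207784 + \frac{293087}{3} = \frac{916439}{3}$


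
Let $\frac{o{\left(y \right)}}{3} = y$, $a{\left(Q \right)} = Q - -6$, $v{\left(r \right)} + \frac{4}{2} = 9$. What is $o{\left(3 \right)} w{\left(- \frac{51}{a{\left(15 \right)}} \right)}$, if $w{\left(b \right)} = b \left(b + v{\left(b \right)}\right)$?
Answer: $- \frac{4896}{49} \approx -99.918$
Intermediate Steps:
$v{\left(r \right)} = 7$ ($v{\left(r \right)} = -2 + 9 = 7$)
$a{\left(Q \right)} = 6 + Q$ ($a{\left(Q \right)} = Q + 6 = 6 + Q$)
$o{\left(y \right)} = 3 y$
$w{\left(b \right)} = b \left(7 + b\right)$ ($w{\left(b \right)} = b \left(b + 7\right) = b \left(7 + b\right)$)
$o{\left(3 \right)} w{\left(- \frac{51}{a{\left(15 \right)}} \right)} = 3 \cdot 3 - \frac{51}{6 + 15} \left(7 - \frac{51}{6 + 15}\right) = 9 - \frac{51}{21} \left(7 - \frac{51}{21}\right) = 9 \left(-51\right) \frac{1}{21} \left(7 - \frac{17}{7}\right) = 9 \left(- \frac{17 \left(7 - \frac{17}{7}\right)}{7}\right) = 9 \left(\left(- \frac{17}{7}\right) \frac{32}{7}\right) = 9 \left(- \frac{544}{49}\right) = - \frac{4896}{49}$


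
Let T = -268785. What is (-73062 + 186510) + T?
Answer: -155337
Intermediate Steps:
(-73062 + 186510) + T = (-73062 + 186510) - 268785 = 113448 - 268785 = -155337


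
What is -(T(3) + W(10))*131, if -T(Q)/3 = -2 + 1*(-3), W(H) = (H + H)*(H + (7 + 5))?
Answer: -59605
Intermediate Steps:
W(H) = 2*H*(12 + H) (W(H) = (2*H)*(H + 12) = (2*H)*(12 + H) = 2*H*(12 + H))
T(Q) = 15 (T(Q) = -3*(-2 + 1*(-3)) = -3*(-2 - 3) = -3*(-5) = 15)
-(T(3) + W(10))*131 = -(15 + 2*10*(12 + 10))*131 = -(15 + 2*10*22)*131 = -(15 + 440)*131 = -455*131 = -1*59605 = -59605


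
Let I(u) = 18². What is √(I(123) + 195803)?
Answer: √196127 ≈ 442.86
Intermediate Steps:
I(u) = 324
√(I(123) + 195803) = √(324 + 195803) = √196127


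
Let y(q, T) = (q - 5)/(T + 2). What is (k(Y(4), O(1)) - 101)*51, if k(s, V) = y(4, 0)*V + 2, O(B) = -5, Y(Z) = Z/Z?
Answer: -9843/2 ≈ -4921.5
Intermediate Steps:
y(q, T) = (-5 + q)/(2 + T)
Y(Z) = 1
k(s, V) = 2 - V/2 (k(s, V) = ((-5 + 4)/(2 + 0))*V + 2 = (-1/2)*V + 2 = ((1/2)*(-1))*V + 2 = -V/2 + 2 = 2 - V/2)
(k(Y(4), O(1)) - 101)*51 = ((2 - 1/2*(-5)) - 101)*51 = ((2 + 5/2) - 101)*51 = (9/2 - 101)*51 = -193/2*51 = -9843/2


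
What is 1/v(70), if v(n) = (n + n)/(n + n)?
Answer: 1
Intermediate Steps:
v(n) = 1 (v(n) = (2*n)/((2*n)) = (2*n)*(1/(2*n)) = 1)
1/v(70) = 1/1 = 1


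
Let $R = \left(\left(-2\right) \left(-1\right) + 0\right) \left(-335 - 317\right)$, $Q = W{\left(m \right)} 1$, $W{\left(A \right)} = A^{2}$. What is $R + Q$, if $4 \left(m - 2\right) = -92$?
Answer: $-863$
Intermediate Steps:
$m = -21$ ($m = 2 + \frac{1}{4} \left(-92\right) = 2 - 23 = -21$)
$Q = 441$ ($Q = \left(-21\right)^{2} \cdot 1 = 441 \cdot 1 = 441$)
$R = -1304$ ($R = \left(2 + 0\right) \left(-652\right) = 2 \left(-652\right) = -1304$)
$R + Q = -1304 + 441 = -863$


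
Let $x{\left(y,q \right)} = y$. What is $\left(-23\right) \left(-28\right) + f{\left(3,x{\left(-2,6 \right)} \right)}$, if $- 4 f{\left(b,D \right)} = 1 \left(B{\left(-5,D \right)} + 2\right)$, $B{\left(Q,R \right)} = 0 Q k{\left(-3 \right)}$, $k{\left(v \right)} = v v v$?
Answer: $\frac{1287}{2} \approx 643.5$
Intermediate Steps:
$k{\left(v \right)} = v^{3}$ ($k{\left(v \right)} = v^{2} v = v^{3}$)
$B{\left(Q,R \right)} = 0$ ($B{\left(Q,R \right)} = 0 Q \left(-3\right)^{3} = 0 \left(-27\right) = 0$)
$f{\left(b,D \right)} = - \frac{1}{2}$ ($f{\left(b,D \right)} = - \frac{1 \left(0 + 2\right)}{4} = - \frac{1 \cdot 2}{4} = \left(- \frac{1}{4}\right) 2 = - \frac{1}{2}$)
$\left(-23\right) \left(-28\right) + f{\left(3,x{\left(-2,6 \right)} \right)} = \left(-23\right) \left(-28\right) - \frac{1}{2} = 644 - \frac{1}{2} = \frac{1287}{2}$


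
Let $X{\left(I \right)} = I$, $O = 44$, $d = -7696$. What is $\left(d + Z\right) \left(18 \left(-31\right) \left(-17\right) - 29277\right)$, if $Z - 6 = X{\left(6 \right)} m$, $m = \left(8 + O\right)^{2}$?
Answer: $-168896394$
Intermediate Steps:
$m = 2704$ ($m = \left(8 + 44\right)^{2} = 52^{2} = 2704$)
$Z = 16230$ ($Z = 6 + 6 \cdot 2704 = 6 + 16224 = 16230$)
$\left(d + Z\right) \left(18 \left(-31\right) \left(-17\right) - 29277\right) = \left(-7696 + 16230\right) \left(18 \left(-31\right) \left(-17\right) - 29277\right) = 8534 \left(\left(-558\right) \left(-17\right) - 29277\right) = 8534 \left(9486 - 29277\right) = 8534 \left(-19791\right) = -168896394$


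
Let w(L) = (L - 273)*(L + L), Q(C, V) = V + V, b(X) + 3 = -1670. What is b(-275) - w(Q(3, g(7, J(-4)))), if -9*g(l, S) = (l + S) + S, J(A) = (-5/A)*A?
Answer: -11789/9 ≈ -1309.9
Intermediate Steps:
b(X) = -1673 (b(X) = -3 - 1670 = -1673)
J(A) = -5
g(l, S) = -2*S/9 - l/9 (g(l, S) = -((l + S) + S)/9 = -((S + l) + S)/9 = -(l + 2*S)/9 = -2*S/9 - l/9)
Q(C, V) = 2*V
w(L) = 2*L*(-273 + L) (w(L) = (-273 + L)*(2*L) = 2*L*(-273 + L))
b(-275) - w(Q(3, g(7, J(-4)))) = -1673 - 2*2*(-2/9*(-5) - 1/9*7)*(-273 + 2*(-2/9*(-5) - 1/9*7)) = -1673 - 2*2*(10/9 - 7/9)*(-273 + 2*(10/9 - 7/9)) = -1673 - 2*2*(1/3)*(-273 + 2*(1/3)) = -1673 - 2*2*(-273 + 2/3)/3 = -1673 - 2*2*(-817)/(3*3) = -1673 - 1*(-3268/9) = -1673 + 3268/9 = -11789/9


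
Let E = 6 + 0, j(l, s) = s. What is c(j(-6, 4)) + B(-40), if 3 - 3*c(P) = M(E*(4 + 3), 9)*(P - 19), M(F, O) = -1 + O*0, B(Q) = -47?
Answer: -51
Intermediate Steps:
E = 6
M(F, O) = -1 (M(F, O) = -1 + 0 = -1)
c(P) = -16/3 + P/3 (c(P) = 1 - (-1)*(P - 19)/3 = 1 - (-1)*(-19 + P)/3 = 1 - (19 - P)/3 = 1 + (-19/3 + P/3) = -16/3 + P/3)
c(j(-6, 4)) + B(-40) = (-16/3 + (⅓)*4) - 47 = (-16/3 + 4/3) - 47 = -4 - 47 = -51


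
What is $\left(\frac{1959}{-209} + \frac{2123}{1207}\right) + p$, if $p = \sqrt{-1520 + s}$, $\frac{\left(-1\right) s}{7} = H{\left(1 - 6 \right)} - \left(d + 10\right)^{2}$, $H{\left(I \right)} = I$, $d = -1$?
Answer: $- \frac{1920806}{252263} + 3 i \sqrt{102} \approx -7.6143 + 30.299 i$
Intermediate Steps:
$s = 602$ ($s = - 7 \left(\left(1 - 6\right) - \left(-1 + 10\right)^{2}\right) = - 7 \left(-5 - 9^{2}\right) = - 7 \left(-5 - 81\right) = \left(-7\right) \left(-86\right) = 602$)
$p = 3 i \sqrt{102}$ ($p = \sqrt{-1520 + 602} = \sqrt{-918} = 3 i \sqrt{102} \approx 30.299 i$)
$\left(\frac{1959}{-209} + \frac{2123}{1207}\right) + p = \left(\frac{1959}{-209} + \frac{2123}{1207}\right) + 3 i \sqrt{102} = \left(1959 \left(- \frac{1}{209}\right) + 2123 \cdot \frac{1}{1207}\right) + 3 i \sqrt{102} = \left(- \frac{1959}{209} + \frac{2123}{1207}\right) + 3 i \sqrt{102} = - \frac{1920806}{252263} + 3 i \sqrt{102}$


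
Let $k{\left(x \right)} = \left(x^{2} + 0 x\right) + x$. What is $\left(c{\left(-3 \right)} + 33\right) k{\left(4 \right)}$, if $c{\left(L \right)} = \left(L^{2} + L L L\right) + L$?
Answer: $240$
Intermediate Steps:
$k{\left(x \right)} = x + x^{2}$ ($k{\left(x \right)} = \left(x^{2} + 0\right) + x = x^{2} + x = x + x^{2}$)
$c{\left(L \right)} = L + L^{2} + L^{3}$ ($c{\left(L \right)} = \left(L^{2} + L^{2} L\right) + L = \left(L^{2} + L^{3}\right) + L = L + L^{2} + L^{3}$)
$\left(c{\left(-3 \right)} + 33\right) k{\left(4 \right)} = \left(- 3 \left(1 - 3 + \left(-3\right)^{2}\right) + 33\right) 4 \left(1 + 4\right) = \left(- 3 \left(1 - 3 + 9\right) + 33\right) 4 \cdot 5 = \left(\left(-3\right) 7 + 33\right) 20 = \left(-21 + 33\right) 20 = 12 \cdot 20 = 240$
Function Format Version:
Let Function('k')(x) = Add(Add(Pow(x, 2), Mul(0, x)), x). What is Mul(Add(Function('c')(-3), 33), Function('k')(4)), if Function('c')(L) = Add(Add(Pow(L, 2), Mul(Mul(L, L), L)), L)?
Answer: 240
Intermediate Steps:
Function('k')(x) = Add(x, Pow(x, 2)) (Function('k')(x) = Add(Add(Pow(x, 2), 0), x) = Add(Pow(x, 2), x) = Add(x, Pow(x, 2)))
Function('c')(L) = Add(L, Pow(L, 2), Pow(L, 3)) (Function('c')(L) = Add(Add(Pow(L, 2), Mul(Pow(L, 2), L)), L) = Add(Add(Pow(L, 2), Pow(L, 3)), L) = Add(L, Pow(L, 2), Pow(L, 3)))
Mul(Add(Function('c')(-3), 33), Function('k')(4)) = Mul(Add(Mul(-3, Add(1, -3, Pow(-3, 2))), 33), Mul(4, Add(1, 4))) = Mul(Add(Mul(-3, Add(1, -3, 9)), 33), Mul(4, 5)) = Mul(Add(Mul(-3, 7), 33), 20) = Mul(Add(-21, 33), 20) = Mul(12, 20) = 240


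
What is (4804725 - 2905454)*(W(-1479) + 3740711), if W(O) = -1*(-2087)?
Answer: 7108587700258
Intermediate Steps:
W(O) = 2087
(4804725 - 2905454)*(W(-1479) + 3740711) = (4804725 - 2905454)*(2087 + 3740711) = 1899271*3742798 = 7108587700258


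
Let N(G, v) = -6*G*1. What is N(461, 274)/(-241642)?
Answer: 1383/120821 ≈ 0.011447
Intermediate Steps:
N(G, v) = -6*G
N(461, 274)/(-241642) = -6*461/(-241642) = -2766*(-1/241642) = 1383/120821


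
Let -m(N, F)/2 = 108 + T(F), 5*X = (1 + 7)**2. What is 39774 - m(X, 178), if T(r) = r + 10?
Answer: 40366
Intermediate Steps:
T(r) = 10 + r
X = 64/5 (X = (1 + 7)**2/5 = (1/5)*8**2 = (1/5)*64 = 64/5 ≈ 12.800)
m(N, F) = -236 - 2*F (m(N, F) = -2*(108 + (10 + F)) = -2*(118 + F) = -236 - 2*F)
39774 - m(X, 178) = 39774 - (-236 - 2*178) = 39774 - (-236 - 356) = 39774 - 1*(-592) = 39774 + 592 = 40366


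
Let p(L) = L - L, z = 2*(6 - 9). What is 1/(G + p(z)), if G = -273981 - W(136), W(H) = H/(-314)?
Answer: -157/43014949 ≈ -3.6499e-6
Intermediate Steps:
W(H) = -H/314 (W(H) = H*(-1/314) = -H/314)
z = -6 (z = 2*(-3) = -6)
p(L) = 0
G = -43014949/157 (G = -273981 - (-1)*136/314 = -273981 - 1*(-68/157) = -273981 + 68/157 = -43014949/157 ≈ -2.7398e+5)
1/(G + p(z)) = 1/(-43014949/157 + 0) = 1/(-43014949/157) = -157/43014949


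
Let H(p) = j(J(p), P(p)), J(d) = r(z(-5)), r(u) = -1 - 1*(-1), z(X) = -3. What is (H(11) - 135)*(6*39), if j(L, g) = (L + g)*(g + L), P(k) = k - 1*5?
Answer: -23166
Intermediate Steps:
r(u) = 0 (r(u) = -1 + 1 = 0)
P(k) = -5 + k (P(k) = k - 5 = -5 + k)
J(d) = 0
j(L, g) = (L + g)² (j(L, g) = (L + g)*(L + g) = (L + g)²)
H(p) = (-5 + p)² (H(p) = (0 + (-5 + p))² = (-5 + p)²)
(H(11) - 135)*(6*39) = ((-5 + 11)² - 135)*(6*39) = (6² - 135)*234 = (36 - 135)*234 = -99*234 = -23166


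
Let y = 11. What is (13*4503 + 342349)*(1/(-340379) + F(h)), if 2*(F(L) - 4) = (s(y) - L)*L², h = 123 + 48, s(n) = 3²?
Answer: -323193278959374272/340379 ≈ -9.4951e+11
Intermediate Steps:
s(n) = 9
h = 171
F(L) = 4 + L²*(9 - L)/2 (F(L) = 4 + ((9 - L)*L²)/2 = 4 + (L²*(9 - L))/2 = 4 + L²*(9 - L)/2)
(13*4503 + 342349)*(1/(-340379) + F(h)) = (13*4503 + 342349)*(1/(-340379) + (4 - ½*171³ + (9/2)*171²)) = (58539 + 342349)*(-1/340379 + (4 - ½*5000211 + (9/2)*29241)) = 400888*(-1/340379 + (4 - 5000211/2 + 263169/2)) = 400888*(-1/340379 - 2368517) = 400888*(-806193447944/340379) = -323193278959374272/340379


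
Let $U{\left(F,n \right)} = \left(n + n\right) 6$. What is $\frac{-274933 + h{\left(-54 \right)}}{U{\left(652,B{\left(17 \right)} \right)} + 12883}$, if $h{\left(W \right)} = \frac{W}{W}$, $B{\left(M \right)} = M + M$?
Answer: $- \frac{274932}{13291} \approx -20.686$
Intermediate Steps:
$B{\left(M \right)} = 2 M$
$h{\left(W \right)} = 1$
$U{\left(F,n \right)} = 12 n$ ($U{\left(F,n \right)} = 2 n 6 = 12 n$)
$\frac{-274933 + h{\left(-54 \right)}}{U{\left(652,B{\left(17 \right)} \right)} + 12883} = \frac{-274933 + 1}{12 \cdot 2 \cdot 17 + 12883} = - \frac{274932}{12 \cdot 34 + 12883} = - \frac{274932}{408 + 12883} = - \frac{274932}{13291}$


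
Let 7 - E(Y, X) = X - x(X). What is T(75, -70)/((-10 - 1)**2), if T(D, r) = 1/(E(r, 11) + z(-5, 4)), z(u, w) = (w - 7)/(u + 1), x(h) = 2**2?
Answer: 4/363 ≈ 0.011019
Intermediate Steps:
x(h) = 4
E(Y, X) = 11 - X (E(Y, X) = 7 - (X - 1*4) = 7 - (X - 4) = 7 - (-4 + X) = 7 + (4 - X) = 11 - X)
z(u, w) = (-7 + w)/(1 + u)
T(D, r) = 4/3 (T(D, r) = 1/((11 - 1*11) + (-7 + 4)/(1 - 5)) = 1/((11 - 11) - 3/(-4)) = 1/(0 - 1/4*(-3)) = 1/(0 + 3/4) = 1/(3/4) = 4/3)
T(75, -70)/((-10 - 1)**2) = 4/(3*((-10 - 1)**2)) = 4/(3*((-11)**2)) = (4/3)/121 = (4/3)*(1/121) = 4/363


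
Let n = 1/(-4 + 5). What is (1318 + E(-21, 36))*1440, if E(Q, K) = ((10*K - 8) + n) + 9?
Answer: 2419200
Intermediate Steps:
n = 1 (n = 1/1 = 1)
E(Q, K) = 2 + 10*K (E(Q, K) = ((10*K - 8) + 1) + 9 = ((-8 + 10*K) + 1) + 9 = (-7 + 10*K) + 9 = 2 + 10*K)
(1318 + E(-21, 36))*1440 = (1318 + (2 + 10*36))*1440 = (1318 + (2 + 360))*1440 = (1318 + 362)*1440 = 1680*1440 = 2419200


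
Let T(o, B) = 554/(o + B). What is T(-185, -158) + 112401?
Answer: 38552989/343 ≈ 1.1240e+5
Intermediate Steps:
T(o, B) = 554/(B + o)
T(-185, -158) + 112401 = 554/(-158 - 185) + 112401 = 554/(-343) + 112401 = 554*(-1/343) + 112401 = -554/343 + 112401 = 38552989/343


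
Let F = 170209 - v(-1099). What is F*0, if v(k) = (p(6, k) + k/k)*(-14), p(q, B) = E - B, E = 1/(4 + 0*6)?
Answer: 0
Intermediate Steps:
E = 1/4 (E = 1/(4 + 0) = 1/4 ≈ 0.25000)
p(q, B) = 1/4 - B
v(k) = -35/2 + 14*k (v(k) = ((1/4 - k) + k/k)*(-14) = ((1/4 - k) + 1)*(-14) = (5/4 - k)*(-14) = -35/2 + 14*k)
F = 371225/2 (F = 170209 - (-35/2 + 14*(-1099)) = 170209 - (-35/2 - 15386) = 170209 - 1*(-30807/2) = 170209 + 30807/2 = 371225/2 ≈ 1.8561e+5)
F*0 = (371225/2)*0 = 0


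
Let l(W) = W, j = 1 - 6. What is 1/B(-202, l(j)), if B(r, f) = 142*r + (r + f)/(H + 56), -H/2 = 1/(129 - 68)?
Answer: -1138/32646601 ≈ -3.4858e-5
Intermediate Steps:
j = -5
H = -2/61 (H = -2/(129 - 68) = -2/61 ≈ -0.032787)
B(r, f) = 61*f/3414 + 484849*r/3414 (B(r, f) = 142*r + (r + f)/(-2/61 + 56) = 142*r + (f + r)/(3414/61) = 142*r + (f + r)*(61/3414) = 142*r + (61*f/3414 + 61*r/3414) = 61*f/3414 + 484849*r/3414)
1/B(-202, l(j)) = 1/((61/3414)*(-5) + (484849/3414)*(-202)) = 1/(-305/3414 - 48969749/1707) = 1/(-32646601/1138) = -1138/32646601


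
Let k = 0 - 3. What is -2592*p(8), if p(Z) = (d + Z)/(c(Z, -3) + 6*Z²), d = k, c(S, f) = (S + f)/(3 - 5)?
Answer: -25920/763 ≈ -33.971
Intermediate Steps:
c(S, f) = -S/2 - f/2 (c(S, f) = (S + f)/(-2) = (S + f)*(-½) = -S/2 - f/2)
k = -3
d = -3
p(Z) = (-3 + Z)/(3/2 + 6*Z² - Z/2) (p(Z) = (-3 + Z)/((-Z/2 - ½*(-3)) + 6*Z²) = (-3 + Z)/((-Z/2 + 3/2) + 6*Z²) = (-3 + Z)/((3/2 - Z/2) + 6*Z²) = (-3 + Z)/(3/2 + 6*Z² - Z/2))
-2592*p(8) = -5184*(-3 + 8)/(3 - 1*8 + 12*8²) = -5184*5/(3 - 8 + 12*64) = -5184*5/(3 - 8 + 768) = -5184*5/763 = -2592*10/763 = -25920/763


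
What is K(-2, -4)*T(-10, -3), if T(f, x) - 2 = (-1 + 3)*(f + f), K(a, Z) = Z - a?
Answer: 76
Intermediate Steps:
T(f, x) = 2 + 4*f (T(f, x) = 2 + (-1 + 3)*(f + f) = 2 + 2*(2*f) = 2 + 4*f)
K(-2, -4)*T(-10, -3) = (-4 - 1*(-2))*(2 + 4*(-10)) = (-4 + 2)*(2 - 40) = -2*(-38) = 76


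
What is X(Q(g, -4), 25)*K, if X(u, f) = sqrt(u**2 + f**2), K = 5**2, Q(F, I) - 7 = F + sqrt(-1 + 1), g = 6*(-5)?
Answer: 25*sqrt(1154) ≈ 849.26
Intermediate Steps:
g = -30
Q(F, I) = 7 + F (Q(F, I) = 7 + (F + sqrt(-1 + 1)) = 7 + (F + sqrt(0)) = 7 + (F + 0) = 7 + F)
K = 25
X(u, f) = sqrt(f**2 + u**2)
X(Q(g, -4), 25)*K = sqrt(25**2 + (7 - 30)**2)*25 = sqrt(625 + (-23)**2)*25 = sqrt(625 + 529)*25 = sqrt(1154)*25 = 25*sqrt(1154)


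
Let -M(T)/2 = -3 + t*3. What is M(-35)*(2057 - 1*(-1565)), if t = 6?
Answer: -108660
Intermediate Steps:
M(T) = -30 (M(T) = -2*(-3 + 6*3) = -2*(-3 + 18) = -2*15 = -30)
M(-35)*(2057 - 1*(-1565)) = -30*(2057 - 1*(-1565)) = -30*(2057 + 1565) = -30*3622 = -108660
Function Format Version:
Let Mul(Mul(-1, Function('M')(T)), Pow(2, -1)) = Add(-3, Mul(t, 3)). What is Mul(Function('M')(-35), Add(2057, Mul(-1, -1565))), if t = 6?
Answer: -108660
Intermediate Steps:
Function('M')(T) = -30 (Function('M')(T) = Mul(-2, Add(-3, Mul(6, 3))) = Mul(-2, Add(-3, 18)) = Mul(-2, 15) = -30)
Mul(Function('M')(-35), Add(2057, Mul(-1, -1565))) = Mul(-30, Add(2057, Mul(-1, -1565))) = Mul(-30, Add(2057, 1565)) = Mul(-30, 3622) = -108660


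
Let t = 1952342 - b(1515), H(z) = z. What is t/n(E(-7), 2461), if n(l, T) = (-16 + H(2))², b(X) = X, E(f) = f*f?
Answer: 1950827/196 ≈ 9953.2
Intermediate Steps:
E(f) = f²
n(l, T) = 196 (n(l, T) = (-16 + 2)² = (-14)² = 196)
t = 1950827 (t = 1952342 - 1*1515 = 1952342 - 1515 = 1950827)
t/n(E(-7), 2461) = 1950827/196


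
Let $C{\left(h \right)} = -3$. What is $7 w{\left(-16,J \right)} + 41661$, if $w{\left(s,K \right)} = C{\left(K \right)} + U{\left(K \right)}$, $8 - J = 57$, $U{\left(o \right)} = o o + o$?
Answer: $58104$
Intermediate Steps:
$U{\left(o \right)} = o + o^{2}$ ($U{\left(o \right)} = o^{2} + o = o + o^{2}$)
$J = -49$ ($J = 8 - 57 = -49$)
$w{\left(s,K \right)} = -3 + K \left(1 + K\right)$
$7 w{\left(-16,J \right)} + 41661 = 7 \left(-3 - 49 \left(1 - 49\right)\right) + 41661 = 7 \left(-3 - -2352\right) + 41661 = 7 \left(-3 + 2352\right) + 41661 = 7 \cdot 2349 + 41661 = 16443 + 41661 = 58104$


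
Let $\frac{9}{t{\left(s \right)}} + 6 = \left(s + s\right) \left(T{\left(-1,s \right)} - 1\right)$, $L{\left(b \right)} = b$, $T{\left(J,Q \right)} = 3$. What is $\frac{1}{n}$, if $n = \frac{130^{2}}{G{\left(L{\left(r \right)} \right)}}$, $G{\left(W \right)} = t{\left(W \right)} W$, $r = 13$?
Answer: $\frac{9}{59800} \approx 0.0001505$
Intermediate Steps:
$t{\left(s \right)} = \frac{9}{-6 + 4 s}$ ($t{\left(s \right)} = \frac{9}{-6 + \left(s + s\right) \left(3 - 1\right)} = \frac{9}{-6 + 2 s 2} = \frac{9}{-6 + 4 s}$)
$G{\left(W \right)} = \frac{9 W}{2 \left(-3 + 2 W\right)}$ ($G{\left(W \right)} = \frac{9}{2 \left(-3 + 2 W\right)} W = \frac{9 W}{2 \left(-3 + 2 W\right)}$)
$n = \frac{59800}{9}$ ($n = \frac{130^{2}}{\frac{9}{2} \cdot 13 \frac{1}{-3 + 2 \cdot 13}} = \frac{16900}{\frac{9}{2} \cdot 13 \frac{1}{-3 + 26}} = \frac{16900}{\frac{9}{2} \cdot 13 \cdot \frac{1}{23}} = \frac{16900}{\frac{117}{46}} = 16900 \cdot \frac{46}{117} = \frac{59800}{9} \approx 6644.4$)
$\frac{1}{n} = \frac{1}{\frac{59800}{9}} = \frac{9}{59800}$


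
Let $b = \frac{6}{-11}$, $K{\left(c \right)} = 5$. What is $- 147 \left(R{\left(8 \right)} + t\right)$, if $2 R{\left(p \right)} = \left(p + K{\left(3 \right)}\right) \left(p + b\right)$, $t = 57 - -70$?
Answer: $- \frac{283710}{11} \approx -25792.0$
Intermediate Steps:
$t = 127$ ($t = 57 + 70 = 127$)
$b = - \frac{6}{11}$ ($b = 6 \left(- \frac{1}{11}\right) = - \frac{6}{11} \approx -0.54545$)
$R{\left(p \right)} = \frac{\left(5 + p\right) \left(- \frac{6}{11} + p\right)}{2}$ ($R{\left(p \right)} = \frac{\left(p + 5\right) \left(p - \frac{6}{11}\right)}{2} = \frac{\left(5 + p\right) \left(- \frac{6}{11} + p\right)}{2}$)
$- 147 \left(R{\left(8 \right)} + t\right) = - 147 \left(\left(- \frac{15}{11} + \frac{8^{2}}{2} + \frac{49}{22} \cdot 8\right) + 127\right) = - 147 \left(\left(- \frac{15}{11} + \frac{1}{2} \cdot 64 + \frac{196}{11}\right) + 127\right) = - 147 \left(\left(- \frac{15}{11} + 32 + \frac{196}{11}\right) + 127\right) = - 147 \left(\frac{533}{11} + 127\right) = \left(-147\right) \frac{1930}{11} = - \frac{283710}{11}$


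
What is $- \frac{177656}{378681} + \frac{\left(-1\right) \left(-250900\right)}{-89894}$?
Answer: $- \frac{55490635682}{17020574907} \approx -3.2602$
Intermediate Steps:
$- \frac{177656}{378681} + \frac{\left(-1\right) \left(-250900\right)}{-89894} = \left(-177656\right) \frac{1}{378681} + 250900 \left(- \frac{1}{89894}\right) = - \frac{177656}{378681} - \frac{125450}{44947} = - \frac{55490635682}{17020574907}$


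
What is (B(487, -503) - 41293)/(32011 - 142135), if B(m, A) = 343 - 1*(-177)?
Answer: 13591/36708 ≈ 0.37025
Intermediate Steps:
B(m, A) = 520 (B(m, A) = 343 + 177 = 520)
(B(487, -503) - 41293)/(32011 - 142135) = (520 - 41293)/(32011 - 142135) = -40773/(-110124) = -40773*(-1/110124) = 13591/36708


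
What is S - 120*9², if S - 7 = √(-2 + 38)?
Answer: -9707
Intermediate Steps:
S = 13 (S = 7 + √(-2 + 38) = 7 + √36 = 7 + 6 = 13)
S - 120*9² = 13 - 120*9² = 13 - 120*81 = 13 - 9720 = -9707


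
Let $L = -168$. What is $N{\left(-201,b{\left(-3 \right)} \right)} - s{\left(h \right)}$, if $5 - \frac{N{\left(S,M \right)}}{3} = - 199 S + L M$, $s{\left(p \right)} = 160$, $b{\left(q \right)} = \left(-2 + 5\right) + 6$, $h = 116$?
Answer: $-115606$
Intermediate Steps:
$b{\left(q \right)} = 9$ ($b{\left(q \right)} = 3 + 6 = 9$)
$N{\left(S,M \right)} = 15 + 504 M + 597 S$ ($N{\left(S,M \right)} = 15 - 3 \left(- 199 S - 168 M\right) = 15 + \left(504 M + 597 S\right) = 15 + 504 M + 597 S$)
$N{\left(-201,b{\left(-3 \right)} \right)} - s{\left(h \right)} = \left(15 + 504 \cdot 9 + 597 \left(-201\right)\right) - 160 = \left(15 + 4536 - 119997\right) - 160 = -115446 - 160 = -115606$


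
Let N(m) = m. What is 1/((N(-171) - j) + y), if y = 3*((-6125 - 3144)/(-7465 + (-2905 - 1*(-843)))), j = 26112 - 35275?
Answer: 9527/85694591 ≈ 0.00011117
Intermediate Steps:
j = -9163
y = 27807/9527 (y = 3*(-9269/(-7465 + (-2905 + 843))) = 3*(-9269/(-7465 - 2062)) = 3*(-9269/(-9527)) = 3*(-9269*(-1/9527)) = 3*(9269/9527) = 27807/9527 ≈ 2.9188)
1/((N(-171) - j) + y) = 1/((-171 - 1*(-9163)) + 27807/9527) = 1/((-171 + 9163) + 27807/9527) = 1/(8992 + 27807/9527) = 1/(85694591/9527) = 9527/85694591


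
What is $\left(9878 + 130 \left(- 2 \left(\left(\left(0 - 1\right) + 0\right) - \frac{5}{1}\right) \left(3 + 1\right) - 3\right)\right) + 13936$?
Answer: $29664$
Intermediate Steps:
$\left(9878 + 130 \left(- 2 \left(\left(\left(0 - 1\right) + 0\right) - \frac{5}{1}\right) \left(3 + 1\right) - 3\right)\right) + 13936 = \left(9878 + 130 \left(- 2 \left(\left(-1 + 0\right) - 5\right) 4 - 3\right)\right) + 13936 = \left(9878 + 130 \left(- 2 \left(-1 - 5\right) 4 - 3\right)\right) + 13936 = \left(9878 + 130 \left(- 2 \left(\left(-6\right) 4\right) - 3\right)\right) + 13936 = \left(9878 + 130 \left(\left(-2\right) \left(-24\right) - 3\right)\right) + 13936 = \left(9878 + 130 \left(48 - 3\right)\right) + 13936 = \left(9878 + 130 \cdot 45\right) + 13936 = \left(9878 + 5850\right) + 13936 = 15728 + 13936 = 29664$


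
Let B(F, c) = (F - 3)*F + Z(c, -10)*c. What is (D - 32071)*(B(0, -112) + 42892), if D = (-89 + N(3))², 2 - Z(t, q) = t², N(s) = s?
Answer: -35719431300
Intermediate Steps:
Z(t, q) = 2 - t²
B(F, c) = F*(-3 + F) + c*(2 - c²) (B(F, c) = (F - 3)*F + (2 - c²)*c = (-3 + F)*F + c*(2 - c²) = F*(-3 + F) + c*(2 - c²))
D = 7396 (D = (-89 + 3)² = (-86)² = 7396)
(D - 32071)*(B(0, -112) + 42892) = (7396 - 32071)*((0² - 3*0 - 1*(-112)*(-2 + (-112)²)) + 42892) = -24675*((0 + 0 - 1*(-112)*(-2 + 12544)) + 42892) = -24675*((0 + 0 - 1*(-112)*12542) + 42892) = -24675*((0 + 0 + 1404704) + 42892) = -24675*(1404704 + 42892) = -24675*1447596 = -35719431300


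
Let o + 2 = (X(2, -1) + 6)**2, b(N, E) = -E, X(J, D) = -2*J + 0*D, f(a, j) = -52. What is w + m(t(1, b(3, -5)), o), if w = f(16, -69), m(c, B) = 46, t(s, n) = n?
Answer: -6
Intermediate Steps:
X(J, D) = -2*J (X(J, D) = -2*J + 0 = -2*J)
o = 2 (o = -2 + (-2*2 + 6)**2 = -2 + (-4 + 6)**2 = -2 + 2**2 = -2 + 4 = 2)
w = -52
w + m(t(1, b(3, -5)), o) = -52 + 46 = -6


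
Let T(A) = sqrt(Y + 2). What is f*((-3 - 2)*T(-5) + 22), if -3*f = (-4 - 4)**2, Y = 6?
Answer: -1408/3 + 640*sqrt(2)/3 ≈ -167.63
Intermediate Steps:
T(A) = 2*sqrt(2) (T(A) = sqrt(6 + 2) = sqrt(8) = 2*sqrt(2))
f = -64/3 (f = -(-4 - 4)**2/3 = -1/3*(-8)**2 = -1/3*64 = -64/3 ≈ -21.333)
f*((-3 - 2)*T(-5) + 22) = -64*((-3 - 2)*(2*sqrt(2)) + 22)/3 = -64*(-10*sqrt(2) + 22)/3 = -64*(22 - 10*sqrt(2))/3 = -1408/3 + 640*sqrt(2)/3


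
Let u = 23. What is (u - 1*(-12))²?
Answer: 1225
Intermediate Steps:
(u - 1*(-12))² = (23 - 1*(-12))² = (23 + 12)² = 35² = 1225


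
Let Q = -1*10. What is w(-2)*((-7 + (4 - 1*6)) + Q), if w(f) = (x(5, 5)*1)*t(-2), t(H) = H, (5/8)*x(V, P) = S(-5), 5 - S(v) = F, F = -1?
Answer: 1824/5 ≈ 364.80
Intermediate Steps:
S(v) = 6 (S(v) = 5 - 1*(-1) = 5 + 1 = 6)
x(V, P) = 48/5 (x(V, P) = (8/5)*6 = 48/5)
Q = -10
w(f) = -96/5 (w(f) = ((48/5)*1)*(-2) = (48/5)*(-2) = -96/5)
w(-2)*((-7 + (4 - 1*6)) + Q) = -96*((-7 + (4 - 1*6)) - 10)/5 = -96*((-7 + (4 - 6)) - 10)/5 = -96*((-7 - 2) - 10)/5 = -96*(-9 - 10)/5 = -96/5*(-19) = 1824/5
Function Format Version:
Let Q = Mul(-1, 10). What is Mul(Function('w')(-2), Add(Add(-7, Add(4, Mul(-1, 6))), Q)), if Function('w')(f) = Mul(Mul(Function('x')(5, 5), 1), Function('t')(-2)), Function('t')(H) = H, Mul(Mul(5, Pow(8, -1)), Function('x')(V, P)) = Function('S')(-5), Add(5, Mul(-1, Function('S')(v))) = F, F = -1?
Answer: Rational(1824, 5) ≈ 364.80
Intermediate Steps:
Function('S')(v) = 6 (Function('S')(v) = Add(5, Mul(-1, -1)) = Add(5, 1) = 6)
Function('x')(V, P) = Rational(48, 5) (Function('x')(V, P) = Mul(Rational(8, 5), 6) = Rational(48, 5))
Q = -10
Function('w')(f) = Rational(-96, 5) (Function('w')(f) = Mul(Mul(Rational(48, 5), 1), -2) = Mul(Rational(48, 5), -2) = Rational(-96, 5))
Mul(Function('w')(-2), Add(Add(-7, Add(4, Mul(-1, 6))), Q)) = Mul(Rational(-96, 5), Add(Add(-7, Add(4, Mul(-1, 6))), -10)) = Mul(Rational(-96, 5), Add(Add(-7, Add(4, -6)), -10)) = Mul(Rational(-96, 5), Add(Add(-7, -2), -10)) = Mul(Rational(-96, 5), Add(-9, -10)) = Mul(Rational(-96, 5), -19) = Rational(1824, 5)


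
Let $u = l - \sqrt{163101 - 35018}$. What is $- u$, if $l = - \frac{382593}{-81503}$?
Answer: $- \frac{382593}{81503} + \sqrt{128083} \approx 353.19$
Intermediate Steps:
$l = \frac{382593}{81503}$ ($l = \left(-382593\right) \left(- \frac{1}{81503}\right) = \frac{382593}{81503} \approx 4.6942$)
$u = \frac{382593}{81503} - \sqrt{128083}$ ($u = \frac{382593}{81503} - \sqrt{163101 - 35018} = \frac{382593}{81503} - \sqrt{128083} \approx -353.19$)
$- u = - (\frac{382593}{81503} - \sqrt{128083}) = - \frac{382593}{81503} + \sqrt{128083}$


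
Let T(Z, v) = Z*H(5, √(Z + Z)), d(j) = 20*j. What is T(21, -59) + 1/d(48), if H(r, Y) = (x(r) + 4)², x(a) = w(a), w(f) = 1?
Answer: 504001/960 ≈ 525.00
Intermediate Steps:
x(a) = 1
H(r, Y) = 25 (H(r, Y) = (1 + 4)² = 5² = 25)
T(Z, v) = 25*Z (T(Z, v) = Z*25 = 25*Z)
T(21, -59) + 1/d(48) = 25*21 + 1/(20*48) = 525 + 1/960 = 504001/960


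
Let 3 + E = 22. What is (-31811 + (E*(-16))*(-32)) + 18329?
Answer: -3754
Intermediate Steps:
E = 19 (E = -3 + 22 = 19)
(-31811 + (E*(-16))*(-32)) + 18329 = (-31811 + (19*(-16))*(-32)) + 18329 = (-31811 - 304*(-32)) + 18329 = (-31811 + 9728) + 18329 = -22083 + 18329 = -3754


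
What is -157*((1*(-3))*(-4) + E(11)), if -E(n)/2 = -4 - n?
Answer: -6594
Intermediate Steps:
E(n) = 8 + 2*n (E(n) = -2*(-4 - n) = 8 + 2*n)
-157*((1*(-3))*(-4) + E(11)) = -157*((1*(-3))*(-4) + (8 + 2*11)) = -157*(-3*(-4) + (8 + 22)) = -157*(12 + 30) = -157*42 = -6594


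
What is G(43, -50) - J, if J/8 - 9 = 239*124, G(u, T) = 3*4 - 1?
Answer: -237149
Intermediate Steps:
G(u, T) = 11 (G(u, T) = 12 - 1 = 11)
J = 237160 (J = 72 + 8*(239*124) = 72 + 8*29636 = 72 + 237088 = 237160)
G(43, -50) - J = 11 - 1*237160 = 11 - 237160 = -237149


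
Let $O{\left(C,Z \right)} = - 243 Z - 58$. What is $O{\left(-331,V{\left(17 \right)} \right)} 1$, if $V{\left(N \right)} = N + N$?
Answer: $-8320$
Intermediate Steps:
$V{\left(N \right)} = 2 N$
$O{\left(C,Z \right)} = -58 - 243 Z$
$O{\left(-331,V{\left(17 \right)} \right)} 1 = \left(-58 - 243 \cdot 2 \cdot 17\right) 1 = \left(-58 - 8262\right) 1 = \left(-8320\right) 1 = -8320$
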